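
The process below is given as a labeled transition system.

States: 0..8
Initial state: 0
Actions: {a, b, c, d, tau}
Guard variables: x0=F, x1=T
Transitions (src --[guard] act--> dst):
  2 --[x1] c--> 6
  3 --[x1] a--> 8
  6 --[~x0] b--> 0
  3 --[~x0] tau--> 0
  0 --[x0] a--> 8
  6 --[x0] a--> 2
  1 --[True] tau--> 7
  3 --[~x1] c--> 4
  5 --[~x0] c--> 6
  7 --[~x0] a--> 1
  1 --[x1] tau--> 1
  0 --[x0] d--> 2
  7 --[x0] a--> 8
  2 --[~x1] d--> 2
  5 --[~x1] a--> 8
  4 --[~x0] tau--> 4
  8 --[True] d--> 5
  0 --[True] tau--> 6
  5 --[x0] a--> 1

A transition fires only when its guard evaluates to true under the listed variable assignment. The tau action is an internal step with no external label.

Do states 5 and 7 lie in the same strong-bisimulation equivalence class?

Compute ~ classes (split until stable):
  π0 = {{0,1,2,3,4,5,6,7,8}}
  π1 = {{0,1,4},{2,5},{3},{6},{7},{8}}
  π2 = {{0},{1},{2,5},{3},{4},{6},{7},{8}}
Fixed point at round 3; 8 class(es).
[5]={2,5}  [7]={7}

Answer: NOT BISIMILAR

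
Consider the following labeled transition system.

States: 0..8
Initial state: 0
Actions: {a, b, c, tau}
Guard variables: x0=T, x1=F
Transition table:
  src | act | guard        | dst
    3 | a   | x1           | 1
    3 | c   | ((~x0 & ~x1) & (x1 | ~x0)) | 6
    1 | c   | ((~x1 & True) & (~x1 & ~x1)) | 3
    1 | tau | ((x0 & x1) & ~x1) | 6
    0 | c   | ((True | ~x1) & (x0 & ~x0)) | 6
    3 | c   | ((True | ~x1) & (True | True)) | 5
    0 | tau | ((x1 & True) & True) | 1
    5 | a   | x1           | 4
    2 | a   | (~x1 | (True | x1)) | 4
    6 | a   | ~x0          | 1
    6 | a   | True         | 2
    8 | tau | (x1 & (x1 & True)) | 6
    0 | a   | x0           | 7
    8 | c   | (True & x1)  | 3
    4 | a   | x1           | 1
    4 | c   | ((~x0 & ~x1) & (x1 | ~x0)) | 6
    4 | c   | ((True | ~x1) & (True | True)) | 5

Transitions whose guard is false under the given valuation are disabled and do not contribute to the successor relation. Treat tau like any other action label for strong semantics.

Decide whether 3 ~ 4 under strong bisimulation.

Refine partition for ~:
  π0 = {{0,1,2,3,4,5,6,7,8}}
  π1 = {{0,2,6},{1,3,4},{5,7,8}}
  π2 = {{0},{1},{2},{3,4},{5,7,8},{6}}
stable after 3 split(s): 6 block(s)
3∈{3,4}, 4∈{3,4}

Answer: BISIMILAR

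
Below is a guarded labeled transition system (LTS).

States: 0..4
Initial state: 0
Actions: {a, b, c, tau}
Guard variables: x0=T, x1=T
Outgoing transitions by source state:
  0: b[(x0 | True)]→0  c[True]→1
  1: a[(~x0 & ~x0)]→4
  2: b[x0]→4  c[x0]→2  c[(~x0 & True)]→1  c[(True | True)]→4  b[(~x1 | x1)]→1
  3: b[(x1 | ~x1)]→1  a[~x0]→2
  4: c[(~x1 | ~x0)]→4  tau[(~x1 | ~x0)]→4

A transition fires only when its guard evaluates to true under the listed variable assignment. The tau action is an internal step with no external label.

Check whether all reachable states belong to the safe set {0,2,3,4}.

Allowed set {0,2,3,4}
Reach set: {0,1}
  0: safe
  1: ✗ unsafe
counterexample path to 1: c

Answer: INVARIANT VIOLATED at state 1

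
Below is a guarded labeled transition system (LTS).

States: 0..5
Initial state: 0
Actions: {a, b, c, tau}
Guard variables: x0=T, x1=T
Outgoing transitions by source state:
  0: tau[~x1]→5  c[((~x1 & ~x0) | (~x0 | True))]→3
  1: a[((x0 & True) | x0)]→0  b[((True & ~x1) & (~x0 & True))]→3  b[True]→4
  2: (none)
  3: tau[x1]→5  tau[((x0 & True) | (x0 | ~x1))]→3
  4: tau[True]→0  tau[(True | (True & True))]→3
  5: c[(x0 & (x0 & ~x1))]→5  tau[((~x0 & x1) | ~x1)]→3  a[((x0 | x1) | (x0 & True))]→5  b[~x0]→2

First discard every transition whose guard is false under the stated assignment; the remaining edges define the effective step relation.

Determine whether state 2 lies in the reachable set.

After dropping false guards: 8 live edges.
Layer 0: {0}
Layer 1: {3}  now seen {0,3}
Layer 2: {5}  now seen {0,3,5}
Reach set: {0,3,5}

Answer: UNREACHABLE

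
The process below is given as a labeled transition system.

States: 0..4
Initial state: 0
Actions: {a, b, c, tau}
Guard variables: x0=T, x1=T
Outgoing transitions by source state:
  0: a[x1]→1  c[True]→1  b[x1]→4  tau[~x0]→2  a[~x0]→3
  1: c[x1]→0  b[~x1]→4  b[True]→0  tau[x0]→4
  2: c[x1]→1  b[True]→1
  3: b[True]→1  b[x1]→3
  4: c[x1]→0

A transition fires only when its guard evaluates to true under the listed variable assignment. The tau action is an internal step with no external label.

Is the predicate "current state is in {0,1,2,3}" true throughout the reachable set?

Answer: INVARIANT VIOLATED at state 4

Analysis:
Inv-set: {0,1,2,3}
Reachable = {0,1,4}
  0: safe
  1: safe
  4: ✗ unsafe
witness against invariant: b → 4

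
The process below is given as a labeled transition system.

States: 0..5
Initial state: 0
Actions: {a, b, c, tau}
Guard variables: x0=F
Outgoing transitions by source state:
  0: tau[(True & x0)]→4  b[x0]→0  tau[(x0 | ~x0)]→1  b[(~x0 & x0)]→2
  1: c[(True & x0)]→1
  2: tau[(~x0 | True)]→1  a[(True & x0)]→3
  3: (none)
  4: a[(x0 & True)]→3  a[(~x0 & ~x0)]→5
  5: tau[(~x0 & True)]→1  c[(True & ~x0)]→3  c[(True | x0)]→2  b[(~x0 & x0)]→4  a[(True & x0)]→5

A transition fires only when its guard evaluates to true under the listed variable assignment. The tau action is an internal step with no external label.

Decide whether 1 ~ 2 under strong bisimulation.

Answer: NOT BISIMILAR

Working:
Refine partition for ~:
  π0 = {{0,1,2,3,4,5}}
  π1 = {{0,2},{1,3},{4},{5}}
stable after 2 split(s): 4 block(s)
1∈{1,3}, 2∈{0,2}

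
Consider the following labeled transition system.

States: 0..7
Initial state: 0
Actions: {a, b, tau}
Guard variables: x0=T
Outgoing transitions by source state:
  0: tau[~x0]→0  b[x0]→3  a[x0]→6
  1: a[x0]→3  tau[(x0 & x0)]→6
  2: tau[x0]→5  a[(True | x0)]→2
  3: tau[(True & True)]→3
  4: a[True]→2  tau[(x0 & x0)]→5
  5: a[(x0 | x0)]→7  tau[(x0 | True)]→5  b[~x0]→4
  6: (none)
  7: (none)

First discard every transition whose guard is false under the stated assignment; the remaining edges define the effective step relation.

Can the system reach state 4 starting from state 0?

11 transition(s) survive guard evaluation.
L0 = {0}
L1 = {3,6}  cumulative {0,3,6}
Reachable = {0,3,6}

Answer: UNREACHABLE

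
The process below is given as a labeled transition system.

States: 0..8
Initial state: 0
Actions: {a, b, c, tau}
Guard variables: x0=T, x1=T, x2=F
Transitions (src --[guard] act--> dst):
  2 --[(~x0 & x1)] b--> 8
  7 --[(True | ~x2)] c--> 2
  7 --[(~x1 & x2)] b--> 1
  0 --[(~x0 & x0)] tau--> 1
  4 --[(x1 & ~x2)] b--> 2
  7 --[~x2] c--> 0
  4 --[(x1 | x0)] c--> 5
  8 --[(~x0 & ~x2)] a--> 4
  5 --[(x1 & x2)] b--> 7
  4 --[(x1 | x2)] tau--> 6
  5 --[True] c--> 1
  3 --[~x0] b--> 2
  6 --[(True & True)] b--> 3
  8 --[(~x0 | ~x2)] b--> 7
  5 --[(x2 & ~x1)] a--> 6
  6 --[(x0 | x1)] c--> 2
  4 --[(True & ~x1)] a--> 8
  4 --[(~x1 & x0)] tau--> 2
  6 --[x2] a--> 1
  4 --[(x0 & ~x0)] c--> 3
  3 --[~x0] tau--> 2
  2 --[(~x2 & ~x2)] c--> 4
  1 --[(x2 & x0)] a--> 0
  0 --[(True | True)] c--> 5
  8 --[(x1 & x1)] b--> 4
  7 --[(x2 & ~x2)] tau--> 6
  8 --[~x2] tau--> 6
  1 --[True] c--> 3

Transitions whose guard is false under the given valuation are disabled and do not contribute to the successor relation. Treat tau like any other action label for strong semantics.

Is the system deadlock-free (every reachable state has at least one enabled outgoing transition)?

R = {0,1,3,5}
  0: c→5  [1 out]
  1: c→3  [1 out]
  3: ∅  [no exit]
  5: c→1  [1 out]
Path to 3: c·c·c

Answer: DEADLOCK at state 3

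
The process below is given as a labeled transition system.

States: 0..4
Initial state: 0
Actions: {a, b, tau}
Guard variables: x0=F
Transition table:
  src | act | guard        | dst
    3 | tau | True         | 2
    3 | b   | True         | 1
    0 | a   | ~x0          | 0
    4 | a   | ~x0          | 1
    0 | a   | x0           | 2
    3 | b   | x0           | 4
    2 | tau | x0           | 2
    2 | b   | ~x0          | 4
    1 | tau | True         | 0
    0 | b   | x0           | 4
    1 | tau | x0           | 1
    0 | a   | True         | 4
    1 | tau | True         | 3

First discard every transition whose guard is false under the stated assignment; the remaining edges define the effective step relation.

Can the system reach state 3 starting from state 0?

Answer: REACHABLE

Working:
After dropping false guards: 8 live edges.
depth 0: {0}
depth 1: {4}  cumulative {0,4}
depth 2: {1}  cumulative {0,1,4}
depth 3: {3}  cumulative {0,1,3,4}
depth 4: {2}  cumulative {0,1,2,3,4}
R = {0,1,2,3,4}
Path to 3: a·a·tau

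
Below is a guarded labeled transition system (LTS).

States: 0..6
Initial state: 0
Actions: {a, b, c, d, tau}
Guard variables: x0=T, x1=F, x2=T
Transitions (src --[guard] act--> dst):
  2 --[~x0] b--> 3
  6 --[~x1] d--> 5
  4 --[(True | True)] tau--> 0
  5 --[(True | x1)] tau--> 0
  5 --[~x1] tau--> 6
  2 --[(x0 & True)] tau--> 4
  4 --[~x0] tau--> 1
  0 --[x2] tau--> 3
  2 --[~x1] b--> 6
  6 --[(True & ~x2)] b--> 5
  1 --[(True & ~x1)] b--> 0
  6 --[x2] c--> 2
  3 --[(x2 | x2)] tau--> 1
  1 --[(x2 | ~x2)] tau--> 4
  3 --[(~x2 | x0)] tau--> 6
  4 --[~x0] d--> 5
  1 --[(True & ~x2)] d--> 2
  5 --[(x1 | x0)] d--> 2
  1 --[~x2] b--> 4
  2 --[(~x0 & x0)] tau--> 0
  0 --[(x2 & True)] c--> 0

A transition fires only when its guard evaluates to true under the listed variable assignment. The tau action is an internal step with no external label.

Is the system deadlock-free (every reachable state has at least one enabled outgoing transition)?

Answer: DEADLOCK-FREE

Trace:
R = {0,1,2,3,4,5,6}
  0: c→0  tau→3  [2 out]
  1: b→0  tau→4  [2 out]
  2: b→6  tau→4  [2 out]
  3: tau→1  tau→6  [2 out]
  4: tau→0  [1 out]
  5: d→2  tau→0  tau→6  [3 out]
  6: c→2  d→5  [2 out]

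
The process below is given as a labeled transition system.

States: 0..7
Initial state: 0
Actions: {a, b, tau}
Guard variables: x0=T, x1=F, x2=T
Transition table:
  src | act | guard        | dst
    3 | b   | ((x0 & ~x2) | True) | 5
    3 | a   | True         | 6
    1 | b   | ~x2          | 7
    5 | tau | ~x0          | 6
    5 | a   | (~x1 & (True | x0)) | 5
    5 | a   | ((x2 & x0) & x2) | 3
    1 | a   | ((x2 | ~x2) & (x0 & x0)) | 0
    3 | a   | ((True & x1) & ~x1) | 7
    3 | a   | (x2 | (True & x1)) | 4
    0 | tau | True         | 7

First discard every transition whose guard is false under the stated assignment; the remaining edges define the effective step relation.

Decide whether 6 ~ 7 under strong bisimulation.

Compute ~ classes (split until stable):
  P[0] = {{0,1,2,3,4,5,6,7}}
  P[1] = {{0},{1,5},{2,4,6,7},{3}}
  P[2] = {{0},{1},{2,4,6,7},{3},{5}}
stable after 3 split(s): 5 block(s)
6∈{2,4,6,7}, 7∈{2,4,6,7}

Answer: BISIMILAR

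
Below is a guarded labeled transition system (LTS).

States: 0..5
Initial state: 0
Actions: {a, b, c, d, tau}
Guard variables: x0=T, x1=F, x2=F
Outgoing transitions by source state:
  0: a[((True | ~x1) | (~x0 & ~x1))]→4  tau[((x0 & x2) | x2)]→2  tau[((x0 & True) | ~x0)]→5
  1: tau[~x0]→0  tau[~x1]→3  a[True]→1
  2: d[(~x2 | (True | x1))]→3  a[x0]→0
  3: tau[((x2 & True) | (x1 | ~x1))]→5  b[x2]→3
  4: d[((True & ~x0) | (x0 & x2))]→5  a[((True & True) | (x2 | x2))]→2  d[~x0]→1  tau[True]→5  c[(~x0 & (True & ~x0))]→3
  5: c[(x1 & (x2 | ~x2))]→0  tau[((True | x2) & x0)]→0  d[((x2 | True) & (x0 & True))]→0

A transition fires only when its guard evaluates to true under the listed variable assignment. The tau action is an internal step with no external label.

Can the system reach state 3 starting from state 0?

Answer: REACHABLE

Analysis:
11 transition(s) survive guard evaluation.
depth 0: {0}
depth 1: {4,5}  cumulative {0,4,5}
depth 2: {2}  cumulative {0,2,4,5}
depth 3: {3}  cumulative {0,2,3,4,5}
Reachable = {0,2,3,4,5}
Path to 3: a·a·d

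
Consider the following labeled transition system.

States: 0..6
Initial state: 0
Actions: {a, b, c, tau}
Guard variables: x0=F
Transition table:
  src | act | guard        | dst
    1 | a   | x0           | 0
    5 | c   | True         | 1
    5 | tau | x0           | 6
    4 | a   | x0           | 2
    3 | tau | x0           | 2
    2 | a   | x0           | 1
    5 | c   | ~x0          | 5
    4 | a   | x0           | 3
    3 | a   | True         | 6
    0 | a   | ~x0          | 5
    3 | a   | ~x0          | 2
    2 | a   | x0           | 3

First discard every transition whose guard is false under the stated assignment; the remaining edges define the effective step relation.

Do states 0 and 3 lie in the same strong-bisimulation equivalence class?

Answer: NOT BISIMILAR

Working:
Bisimulation quotient by refinement:
  round 0: {{0,1,2,3,4,5,6}}
  round 1: {{0,3},{1,2,4,6},{5}}
  round 2: {{0},{1,2,4,6},{3},{5}}
Fixed point at round 3; 4 class(es).
class of 0: {0}; class of 3: {3}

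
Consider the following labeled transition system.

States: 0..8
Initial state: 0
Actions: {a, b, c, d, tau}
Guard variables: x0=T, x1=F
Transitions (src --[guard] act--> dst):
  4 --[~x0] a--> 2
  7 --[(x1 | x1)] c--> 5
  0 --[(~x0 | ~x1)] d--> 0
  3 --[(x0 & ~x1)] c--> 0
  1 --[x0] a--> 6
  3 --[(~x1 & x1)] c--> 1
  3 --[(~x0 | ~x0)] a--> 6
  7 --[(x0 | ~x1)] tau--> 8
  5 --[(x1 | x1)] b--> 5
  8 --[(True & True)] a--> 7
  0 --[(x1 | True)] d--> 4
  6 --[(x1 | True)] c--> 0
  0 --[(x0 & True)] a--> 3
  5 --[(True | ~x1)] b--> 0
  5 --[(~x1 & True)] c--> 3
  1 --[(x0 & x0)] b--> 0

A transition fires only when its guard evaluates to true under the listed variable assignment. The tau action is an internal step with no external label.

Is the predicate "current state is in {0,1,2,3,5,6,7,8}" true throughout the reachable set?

Answer: INVARIANT VIOLATED at state 4

Working:
Safe = {0,1,2,3,5,6,7,8}
R = {0,3,4}
  0: ok
  3: ok
  4: VIOLATES
witness against invariant: d → 4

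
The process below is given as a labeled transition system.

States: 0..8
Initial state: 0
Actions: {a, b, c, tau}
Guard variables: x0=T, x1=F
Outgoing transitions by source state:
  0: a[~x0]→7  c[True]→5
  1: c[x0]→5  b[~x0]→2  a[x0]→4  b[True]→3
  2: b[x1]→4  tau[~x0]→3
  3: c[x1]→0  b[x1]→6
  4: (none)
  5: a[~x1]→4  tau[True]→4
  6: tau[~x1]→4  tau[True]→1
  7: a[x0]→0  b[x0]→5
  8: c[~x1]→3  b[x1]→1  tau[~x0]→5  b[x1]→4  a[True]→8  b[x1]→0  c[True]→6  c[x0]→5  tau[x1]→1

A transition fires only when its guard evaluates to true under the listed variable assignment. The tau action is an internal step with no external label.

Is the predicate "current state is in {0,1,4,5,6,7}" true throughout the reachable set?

Allowed set {0,1,4,5,6,7}
Reachable = {0,4,5}
  0: ok
  4: ok
  5: ok

Answer: INVARIANT HOLDS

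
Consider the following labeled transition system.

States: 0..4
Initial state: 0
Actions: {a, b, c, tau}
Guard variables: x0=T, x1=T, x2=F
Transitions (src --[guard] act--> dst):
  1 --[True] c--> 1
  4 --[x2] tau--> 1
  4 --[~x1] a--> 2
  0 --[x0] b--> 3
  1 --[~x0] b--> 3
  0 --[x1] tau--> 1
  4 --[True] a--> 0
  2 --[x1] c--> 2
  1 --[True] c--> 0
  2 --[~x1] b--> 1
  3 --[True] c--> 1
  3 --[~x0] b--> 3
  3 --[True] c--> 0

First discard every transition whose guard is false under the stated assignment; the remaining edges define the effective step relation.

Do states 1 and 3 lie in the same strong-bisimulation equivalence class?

Compute ~ classes (split until stable):
  π0 = {{0,1,2,3,4}}
  π1 = {{0},{1,2,3},{4}}
  π2 = {{0},{1,3},{2},{4}}
4 equivalence class(es) (converged in 3)
[1]={1,3}  [3]={1,3}

Answer: BISIMILAR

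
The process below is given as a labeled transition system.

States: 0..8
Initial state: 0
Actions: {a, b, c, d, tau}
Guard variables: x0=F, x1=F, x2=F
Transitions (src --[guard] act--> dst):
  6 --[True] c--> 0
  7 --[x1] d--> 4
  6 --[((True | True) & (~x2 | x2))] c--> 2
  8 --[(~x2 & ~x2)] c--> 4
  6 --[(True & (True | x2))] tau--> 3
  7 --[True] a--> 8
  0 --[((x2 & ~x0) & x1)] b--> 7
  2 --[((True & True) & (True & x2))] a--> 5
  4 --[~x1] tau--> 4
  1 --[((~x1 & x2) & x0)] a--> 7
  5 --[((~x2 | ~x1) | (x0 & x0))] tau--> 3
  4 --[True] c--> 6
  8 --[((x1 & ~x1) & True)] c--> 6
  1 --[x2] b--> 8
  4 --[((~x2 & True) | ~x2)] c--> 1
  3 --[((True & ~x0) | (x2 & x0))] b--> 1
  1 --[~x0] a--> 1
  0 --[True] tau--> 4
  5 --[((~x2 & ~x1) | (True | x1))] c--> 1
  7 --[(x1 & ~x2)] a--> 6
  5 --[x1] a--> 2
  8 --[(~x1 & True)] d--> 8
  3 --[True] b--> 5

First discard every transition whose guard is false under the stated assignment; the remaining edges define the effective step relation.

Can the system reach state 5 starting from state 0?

Answer: REACHABLE

Trace:
After dropping false guards: 15 live edges.
depth 0: {0}
depth 1: {4}  cumulative {0,4}
depth 2: {1,6}  cumulative {0,1,4,6}
depth 3: {2,3}  cumulative {0,1,2,3,4,6}
depth 4: {5}  cumulative {0,1,2,3,4,5,6}
R = {0,1,2,3,4,5,6}
trace reaching 5: tau·c·tau·b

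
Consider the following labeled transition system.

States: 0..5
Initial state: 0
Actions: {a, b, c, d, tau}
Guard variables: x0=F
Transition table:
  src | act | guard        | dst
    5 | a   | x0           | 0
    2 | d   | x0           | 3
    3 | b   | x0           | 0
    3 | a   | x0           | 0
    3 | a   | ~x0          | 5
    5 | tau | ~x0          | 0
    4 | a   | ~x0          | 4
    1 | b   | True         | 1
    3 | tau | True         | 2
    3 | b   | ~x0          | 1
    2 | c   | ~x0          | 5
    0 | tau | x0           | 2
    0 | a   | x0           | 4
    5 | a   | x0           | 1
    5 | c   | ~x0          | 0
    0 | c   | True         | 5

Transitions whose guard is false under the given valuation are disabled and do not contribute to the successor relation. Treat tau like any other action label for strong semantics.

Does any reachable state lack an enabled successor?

Reach set: {0,5}
  0: c→5  [1 out]
  5: c→0  tau→0  [2 out]

Answer: DEADLOCK-FREE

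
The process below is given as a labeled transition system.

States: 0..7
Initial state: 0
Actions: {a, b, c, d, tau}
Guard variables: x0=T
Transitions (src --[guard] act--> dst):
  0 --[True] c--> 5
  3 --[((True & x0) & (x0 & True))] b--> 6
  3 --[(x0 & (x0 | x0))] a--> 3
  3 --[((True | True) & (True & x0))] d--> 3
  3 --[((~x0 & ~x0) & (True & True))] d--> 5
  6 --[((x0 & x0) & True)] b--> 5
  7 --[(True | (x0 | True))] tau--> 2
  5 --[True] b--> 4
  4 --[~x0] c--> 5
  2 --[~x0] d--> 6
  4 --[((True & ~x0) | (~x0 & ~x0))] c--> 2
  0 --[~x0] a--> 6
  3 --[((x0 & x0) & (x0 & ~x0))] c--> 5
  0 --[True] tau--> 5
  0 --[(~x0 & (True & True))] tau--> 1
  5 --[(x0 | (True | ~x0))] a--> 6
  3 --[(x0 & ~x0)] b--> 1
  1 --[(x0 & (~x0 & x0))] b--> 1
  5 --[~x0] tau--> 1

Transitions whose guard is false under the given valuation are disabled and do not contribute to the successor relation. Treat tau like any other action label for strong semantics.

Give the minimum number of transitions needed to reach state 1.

Answer: UNREACHABLE

Analysis:
Breadth-first toward 1:
  L0 = {0}
  L1 = {5}
  L2 = {4,6}
1 never appears.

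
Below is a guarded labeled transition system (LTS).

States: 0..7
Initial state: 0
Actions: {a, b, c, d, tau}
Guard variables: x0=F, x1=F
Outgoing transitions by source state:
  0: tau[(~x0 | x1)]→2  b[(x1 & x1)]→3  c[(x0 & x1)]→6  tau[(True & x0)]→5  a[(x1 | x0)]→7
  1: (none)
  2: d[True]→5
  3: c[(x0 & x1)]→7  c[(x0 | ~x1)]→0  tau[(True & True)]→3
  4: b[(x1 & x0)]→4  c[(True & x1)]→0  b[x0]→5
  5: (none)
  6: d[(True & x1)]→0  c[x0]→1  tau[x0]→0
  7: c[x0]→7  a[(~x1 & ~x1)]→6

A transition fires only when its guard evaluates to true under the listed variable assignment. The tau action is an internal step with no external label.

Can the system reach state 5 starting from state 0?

Guard filter leaves 5 enabled edge(s).
L0 = {0}
L1 = {2}  total {0,2}
L2 = {5}  total {0,2,5}
Reach set: {0,2,5}
trace reaching 5: tau·d

Answer: REACHABLE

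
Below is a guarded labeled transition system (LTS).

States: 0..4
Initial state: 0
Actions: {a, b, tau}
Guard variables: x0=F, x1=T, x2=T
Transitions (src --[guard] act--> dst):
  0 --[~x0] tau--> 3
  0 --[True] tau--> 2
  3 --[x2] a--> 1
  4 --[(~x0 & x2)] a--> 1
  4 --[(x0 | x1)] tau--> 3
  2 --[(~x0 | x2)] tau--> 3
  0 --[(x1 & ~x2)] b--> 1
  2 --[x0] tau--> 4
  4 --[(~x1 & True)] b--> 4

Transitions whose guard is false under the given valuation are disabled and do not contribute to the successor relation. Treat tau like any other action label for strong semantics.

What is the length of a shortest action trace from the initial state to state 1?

Answer: 2

Analysis:
Layered search for 1:
  depth 0: {0}
  depth 1: {2,3}
  depth 2: {1}
first hit 1 at d=2 via tau·a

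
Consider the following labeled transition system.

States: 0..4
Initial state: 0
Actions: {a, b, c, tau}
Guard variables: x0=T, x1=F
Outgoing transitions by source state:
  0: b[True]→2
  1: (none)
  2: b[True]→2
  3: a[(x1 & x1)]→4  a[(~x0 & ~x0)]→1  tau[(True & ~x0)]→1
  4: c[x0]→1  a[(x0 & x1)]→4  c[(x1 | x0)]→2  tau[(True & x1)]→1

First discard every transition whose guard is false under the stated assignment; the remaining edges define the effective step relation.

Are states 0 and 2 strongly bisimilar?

Answer: BISIMILAR

Trace:
Refine partition for ~:
  P[0] = {{0,1,2,3,4}}
  P[1] = {{0,2},{1,3},{4}}
Fixed point at round 2; 3 class(es).
0∈{0,2}, 2∈{0,2}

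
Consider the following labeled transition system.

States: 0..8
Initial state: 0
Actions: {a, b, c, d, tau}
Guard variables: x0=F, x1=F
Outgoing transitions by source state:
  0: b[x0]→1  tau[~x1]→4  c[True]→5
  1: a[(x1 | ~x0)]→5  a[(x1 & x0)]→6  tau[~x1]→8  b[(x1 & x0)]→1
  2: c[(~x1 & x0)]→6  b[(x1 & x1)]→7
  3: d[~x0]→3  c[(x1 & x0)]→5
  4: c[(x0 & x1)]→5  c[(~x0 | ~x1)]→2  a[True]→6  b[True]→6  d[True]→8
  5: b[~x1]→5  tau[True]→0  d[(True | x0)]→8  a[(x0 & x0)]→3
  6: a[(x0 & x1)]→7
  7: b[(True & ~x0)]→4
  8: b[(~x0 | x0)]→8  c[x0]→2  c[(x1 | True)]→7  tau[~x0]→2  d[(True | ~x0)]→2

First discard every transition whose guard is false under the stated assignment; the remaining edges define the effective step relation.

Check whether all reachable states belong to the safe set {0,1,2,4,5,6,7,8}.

Safe = {0,1,2,4,5,6,7,8}
Reach set: {0,2,4,5,6,7,8}
  0: safe
  2: safe
  4: safe
  5: safe
  6: safe
  7: safe
  8: safe

Answer: INVARIANT HOLDS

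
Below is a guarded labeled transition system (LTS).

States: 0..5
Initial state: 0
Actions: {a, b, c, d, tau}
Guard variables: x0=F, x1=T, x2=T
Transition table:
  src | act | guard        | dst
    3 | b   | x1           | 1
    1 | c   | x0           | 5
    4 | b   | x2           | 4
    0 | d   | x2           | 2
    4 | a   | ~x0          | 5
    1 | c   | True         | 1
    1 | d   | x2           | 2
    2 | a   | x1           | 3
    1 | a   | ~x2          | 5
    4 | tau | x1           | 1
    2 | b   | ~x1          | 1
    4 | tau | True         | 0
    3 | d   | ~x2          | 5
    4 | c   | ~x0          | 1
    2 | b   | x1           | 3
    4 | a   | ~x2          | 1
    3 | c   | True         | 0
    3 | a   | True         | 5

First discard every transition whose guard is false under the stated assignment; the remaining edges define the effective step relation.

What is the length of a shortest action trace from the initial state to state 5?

Answer: 3

Trace:
BFS to 5:
  Layer 0: {0}
  Layer 1: {2}
  Layer 2: {3}
  Layer 3: {1,5}
depth(5)=3, e.g. d·a·a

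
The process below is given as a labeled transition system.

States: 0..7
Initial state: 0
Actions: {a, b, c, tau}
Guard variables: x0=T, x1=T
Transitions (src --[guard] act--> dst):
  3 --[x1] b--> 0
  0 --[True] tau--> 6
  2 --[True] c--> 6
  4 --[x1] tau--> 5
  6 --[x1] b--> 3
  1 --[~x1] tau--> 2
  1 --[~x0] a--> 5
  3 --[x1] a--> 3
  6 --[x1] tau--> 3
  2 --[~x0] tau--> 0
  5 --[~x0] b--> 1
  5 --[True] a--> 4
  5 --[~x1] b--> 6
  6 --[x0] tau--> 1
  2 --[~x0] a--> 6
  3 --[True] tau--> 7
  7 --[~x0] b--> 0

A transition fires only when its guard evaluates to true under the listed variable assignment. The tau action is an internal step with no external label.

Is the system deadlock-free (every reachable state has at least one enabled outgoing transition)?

Answer: DEADLOCK at state 1

Trace:
Reachable = {0,1,3,6,7}
  0: tau→6  [1 out]
  1: ∅  [STUCK]
  3: a→3  b→0  tau→7  [3 out]
  6: b→3  tau→1  tau→3  [3 out]
  7: ∅  [STUCK]
witness 1: tau·tau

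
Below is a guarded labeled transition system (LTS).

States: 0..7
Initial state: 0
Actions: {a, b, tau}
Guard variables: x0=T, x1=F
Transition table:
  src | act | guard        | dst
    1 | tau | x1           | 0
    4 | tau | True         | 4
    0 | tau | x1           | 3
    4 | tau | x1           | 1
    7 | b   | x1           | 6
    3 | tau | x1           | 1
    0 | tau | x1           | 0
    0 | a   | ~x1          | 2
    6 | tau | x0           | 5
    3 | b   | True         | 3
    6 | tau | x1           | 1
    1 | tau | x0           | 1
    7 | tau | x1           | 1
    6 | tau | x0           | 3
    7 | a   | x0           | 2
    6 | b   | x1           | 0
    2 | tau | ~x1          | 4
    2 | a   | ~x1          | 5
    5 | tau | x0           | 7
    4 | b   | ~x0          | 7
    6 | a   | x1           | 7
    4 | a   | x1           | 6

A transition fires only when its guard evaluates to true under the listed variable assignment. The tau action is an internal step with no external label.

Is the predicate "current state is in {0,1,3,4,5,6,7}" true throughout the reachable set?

Answer: INVARIANT VIOLATED at state 2

Working:
Allowed set {0,1,3,4,5,6,7}
Reach set: {0,2,4,5,7}
  0: ✓
  2: ✗ unsafe
  4: ✓
  5: ✓
  7: ✓
witness against invariant: a → 2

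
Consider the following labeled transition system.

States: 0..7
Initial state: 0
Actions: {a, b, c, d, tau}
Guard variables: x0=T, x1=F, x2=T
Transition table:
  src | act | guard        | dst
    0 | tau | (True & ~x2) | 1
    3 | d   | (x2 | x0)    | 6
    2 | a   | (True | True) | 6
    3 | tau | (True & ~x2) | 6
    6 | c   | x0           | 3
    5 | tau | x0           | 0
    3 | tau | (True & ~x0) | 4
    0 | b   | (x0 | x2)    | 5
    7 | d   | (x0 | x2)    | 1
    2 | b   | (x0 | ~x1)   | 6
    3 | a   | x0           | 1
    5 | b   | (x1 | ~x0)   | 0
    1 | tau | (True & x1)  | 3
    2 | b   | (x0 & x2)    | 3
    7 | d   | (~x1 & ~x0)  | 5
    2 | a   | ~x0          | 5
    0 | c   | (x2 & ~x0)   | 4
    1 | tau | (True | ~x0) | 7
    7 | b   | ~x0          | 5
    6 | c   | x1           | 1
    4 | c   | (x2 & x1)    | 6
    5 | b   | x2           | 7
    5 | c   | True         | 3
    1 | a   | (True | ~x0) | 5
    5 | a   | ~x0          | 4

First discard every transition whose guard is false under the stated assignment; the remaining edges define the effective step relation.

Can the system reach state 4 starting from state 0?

13 transition(s) survive guard evaluation.
L0 = {0}
L1 = {5}  total {0,5}
L2 = {3,7}  total {0,3,5,7}
L3 = {1,6}  total {0,1,3,5,6,7}
R = {0,1,3,5,6,7}

Answer: UNREACHABLE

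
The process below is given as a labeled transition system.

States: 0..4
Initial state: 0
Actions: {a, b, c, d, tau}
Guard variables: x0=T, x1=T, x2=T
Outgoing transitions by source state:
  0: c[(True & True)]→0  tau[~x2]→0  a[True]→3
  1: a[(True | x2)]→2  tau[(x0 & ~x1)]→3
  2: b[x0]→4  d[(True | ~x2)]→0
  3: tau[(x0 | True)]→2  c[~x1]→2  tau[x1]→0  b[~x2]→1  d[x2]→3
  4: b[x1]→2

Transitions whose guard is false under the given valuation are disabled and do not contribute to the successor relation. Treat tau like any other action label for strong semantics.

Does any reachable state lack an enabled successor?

Answer: DEADLOCK-FREE

Analysis:
Reachable = {0,2,3,4}
  0: a→3  c→0  [deg 2]
  2: b→4  d→0  [deg 2]
  3: d→3  tau→0  tau→2  [deg 3]
  4: b→2  [deg 1]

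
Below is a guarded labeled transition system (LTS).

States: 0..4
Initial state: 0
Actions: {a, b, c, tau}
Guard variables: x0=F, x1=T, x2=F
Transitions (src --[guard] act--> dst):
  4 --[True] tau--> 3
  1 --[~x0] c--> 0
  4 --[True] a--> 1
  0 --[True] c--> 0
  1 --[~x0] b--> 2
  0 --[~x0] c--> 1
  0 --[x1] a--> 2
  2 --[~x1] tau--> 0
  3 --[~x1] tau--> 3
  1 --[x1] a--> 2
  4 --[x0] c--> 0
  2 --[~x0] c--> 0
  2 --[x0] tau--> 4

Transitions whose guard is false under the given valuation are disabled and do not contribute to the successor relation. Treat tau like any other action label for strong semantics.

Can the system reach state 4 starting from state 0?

After dropping false guards: 9 live edges.
L0 = {0}
L1 = {1,2}  now seen {0,1,2}
Reach set: {0,1,2}

Answer: UNREACHABLE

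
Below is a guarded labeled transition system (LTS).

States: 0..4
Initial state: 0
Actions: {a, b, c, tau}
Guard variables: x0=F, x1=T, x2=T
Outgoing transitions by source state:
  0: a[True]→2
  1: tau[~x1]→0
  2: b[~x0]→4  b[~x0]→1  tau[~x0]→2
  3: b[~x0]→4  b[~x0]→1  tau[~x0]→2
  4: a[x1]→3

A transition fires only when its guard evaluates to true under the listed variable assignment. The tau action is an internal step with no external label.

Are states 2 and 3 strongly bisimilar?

Refine partition for ~:
  P[0] = {{0,1,2,3,4}}
  P[1] = {{0,4},{1},{2,3}}
Fixed point at round 2; 3 class(es).
[2]={2,3}  [3]={2,3}

Answer: BISIMILAR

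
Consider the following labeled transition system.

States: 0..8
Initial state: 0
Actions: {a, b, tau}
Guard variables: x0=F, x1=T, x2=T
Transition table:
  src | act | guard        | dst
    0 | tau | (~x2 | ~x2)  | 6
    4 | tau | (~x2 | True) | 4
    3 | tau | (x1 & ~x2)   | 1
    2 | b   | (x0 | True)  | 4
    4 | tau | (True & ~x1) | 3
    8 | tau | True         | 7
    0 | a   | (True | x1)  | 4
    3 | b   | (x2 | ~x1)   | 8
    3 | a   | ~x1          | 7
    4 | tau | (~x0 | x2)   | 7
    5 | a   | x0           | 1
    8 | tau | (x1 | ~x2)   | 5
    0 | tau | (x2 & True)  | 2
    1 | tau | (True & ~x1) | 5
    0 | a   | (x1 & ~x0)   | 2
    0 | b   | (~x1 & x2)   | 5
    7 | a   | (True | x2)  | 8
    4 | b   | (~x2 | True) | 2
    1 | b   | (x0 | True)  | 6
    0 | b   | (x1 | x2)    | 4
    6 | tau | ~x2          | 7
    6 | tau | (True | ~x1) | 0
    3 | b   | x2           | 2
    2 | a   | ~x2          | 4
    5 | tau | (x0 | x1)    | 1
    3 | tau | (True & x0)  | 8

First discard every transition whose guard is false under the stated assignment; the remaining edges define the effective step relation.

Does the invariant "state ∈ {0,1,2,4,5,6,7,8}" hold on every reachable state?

Safe = {0,1,2,4,5,6,7,8}
Reachable = {0,1,2,4,5,6,7,8}
  0: ok
  1: ok
  2: ok
  4: ok
  5: ok
  6: ok
  7: ok
  8: ok

Answer: INVARIANT HOLDS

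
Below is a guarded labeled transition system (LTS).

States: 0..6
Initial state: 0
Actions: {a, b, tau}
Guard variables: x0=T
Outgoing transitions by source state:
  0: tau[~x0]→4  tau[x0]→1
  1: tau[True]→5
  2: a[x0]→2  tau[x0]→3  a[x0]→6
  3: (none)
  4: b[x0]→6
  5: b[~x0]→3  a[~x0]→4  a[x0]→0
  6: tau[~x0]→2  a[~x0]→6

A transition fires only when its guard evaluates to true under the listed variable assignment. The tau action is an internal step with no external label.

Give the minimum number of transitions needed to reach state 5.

BFS to 5:
  Layer 0: {0}
  Layer 1: {1}
  Layer 2: {5}
first hit 5 at d=2 via tau·tau

Answer: 2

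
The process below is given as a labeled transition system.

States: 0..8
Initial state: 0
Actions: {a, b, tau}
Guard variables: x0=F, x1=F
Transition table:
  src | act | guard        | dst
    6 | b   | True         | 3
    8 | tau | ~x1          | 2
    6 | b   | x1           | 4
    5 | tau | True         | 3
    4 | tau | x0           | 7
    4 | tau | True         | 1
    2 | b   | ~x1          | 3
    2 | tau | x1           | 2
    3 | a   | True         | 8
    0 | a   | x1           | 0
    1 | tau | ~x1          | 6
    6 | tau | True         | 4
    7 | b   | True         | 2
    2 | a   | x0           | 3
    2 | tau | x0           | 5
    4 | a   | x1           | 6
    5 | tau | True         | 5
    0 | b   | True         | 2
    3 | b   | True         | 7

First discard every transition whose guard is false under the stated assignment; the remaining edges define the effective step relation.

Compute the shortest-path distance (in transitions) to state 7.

Breadth-first toward 7:
  Layer 0: {0}
  Layer 1: {2}
  Layer 2: {3}
  Layer 3: {7,8}
depth(7)=3, e.g. b·b·b

Answer: 3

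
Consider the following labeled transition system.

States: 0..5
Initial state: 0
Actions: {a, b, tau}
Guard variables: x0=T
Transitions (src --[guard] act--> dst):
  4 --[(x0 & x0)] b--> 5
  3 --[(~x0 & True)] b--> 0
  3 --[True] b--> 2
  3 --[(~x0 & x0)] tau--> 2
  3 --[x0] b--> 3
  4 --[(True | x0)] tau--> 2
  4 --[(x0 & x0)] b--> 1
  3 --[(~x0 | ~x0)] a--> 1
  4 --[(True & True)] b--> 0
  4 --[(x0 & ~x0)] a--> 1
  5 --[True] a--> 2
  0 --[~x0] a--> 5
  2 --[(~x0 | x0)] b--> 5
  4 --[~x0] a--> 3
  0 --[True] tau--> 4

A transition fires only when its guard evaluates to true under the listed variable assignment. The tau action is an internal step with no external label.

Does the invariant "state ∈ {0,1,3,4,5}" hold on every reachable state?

Inv-set: {0,1,3,4,5}
R = {0,1,2,4,5}
  0: ✓
  1: ✓
  2: VIOLATES
  4: ✓
  5: ✓
reach 2 via tau·tau — violates

Answer: INVARIANT VIOLATED at state 2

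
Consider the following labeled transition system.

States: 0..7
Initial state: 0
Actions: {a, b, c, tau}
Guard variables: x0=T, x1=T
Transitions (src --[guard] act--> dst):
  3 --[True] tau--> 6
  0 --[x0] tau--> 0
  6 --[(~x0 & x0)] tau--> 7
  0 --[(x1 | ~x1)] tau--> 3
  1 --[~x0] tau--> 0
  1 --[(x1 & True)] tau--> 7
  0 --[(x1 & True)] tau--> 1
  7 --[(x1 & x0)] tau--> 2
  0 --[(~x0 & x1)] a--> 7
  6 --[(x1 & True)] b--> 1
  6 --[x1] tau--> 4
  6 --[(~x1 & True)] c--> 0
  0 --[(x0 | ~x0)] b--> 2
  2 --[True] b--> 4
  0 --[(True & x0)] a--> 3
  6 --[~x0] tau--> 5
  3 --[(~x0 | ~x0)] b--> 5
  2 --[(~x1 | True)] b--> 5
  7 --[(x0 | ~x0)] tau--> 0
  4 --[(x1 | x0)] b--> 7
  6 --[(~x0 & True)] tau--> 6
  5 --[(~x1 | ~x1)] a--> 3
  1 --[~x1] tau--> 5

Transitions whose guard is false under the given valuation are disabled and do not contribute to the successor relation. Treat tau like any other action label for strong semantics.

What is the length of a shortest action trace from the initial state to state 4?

Answer: 2

Analysis:
Breadth-first toward 4:
  Layer 0: {0}
  Layer 1: {1,2,3}
  Layer 2: {4,5,6,7}
first hit 4 at d=2 via b·b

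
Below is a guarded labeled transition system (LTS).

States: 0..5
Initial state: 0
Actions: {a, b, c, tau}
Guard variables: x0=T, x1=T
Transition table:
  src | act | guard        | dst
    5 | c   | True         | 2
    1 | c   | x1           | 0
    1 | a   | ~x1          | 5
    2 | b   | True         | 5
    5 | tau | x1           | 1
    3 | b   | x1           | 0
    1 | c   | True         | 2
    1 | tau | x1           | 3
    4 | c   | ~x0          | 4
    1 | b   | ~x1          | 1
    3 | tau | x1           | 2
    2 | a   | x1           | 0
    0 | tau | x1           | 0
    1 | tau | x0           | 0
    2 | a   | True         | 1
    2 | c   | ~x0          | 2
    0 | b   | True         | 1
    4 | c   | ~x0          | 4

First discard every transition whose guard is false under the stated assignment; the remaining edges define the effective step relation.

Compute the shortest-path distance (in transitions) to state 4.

Layered search for 4:
  L0 = {0}
  L1 = {1}
  L2 = {2,3}
  L3 = {5}
4 never appears.

Answer: UNREACHABLE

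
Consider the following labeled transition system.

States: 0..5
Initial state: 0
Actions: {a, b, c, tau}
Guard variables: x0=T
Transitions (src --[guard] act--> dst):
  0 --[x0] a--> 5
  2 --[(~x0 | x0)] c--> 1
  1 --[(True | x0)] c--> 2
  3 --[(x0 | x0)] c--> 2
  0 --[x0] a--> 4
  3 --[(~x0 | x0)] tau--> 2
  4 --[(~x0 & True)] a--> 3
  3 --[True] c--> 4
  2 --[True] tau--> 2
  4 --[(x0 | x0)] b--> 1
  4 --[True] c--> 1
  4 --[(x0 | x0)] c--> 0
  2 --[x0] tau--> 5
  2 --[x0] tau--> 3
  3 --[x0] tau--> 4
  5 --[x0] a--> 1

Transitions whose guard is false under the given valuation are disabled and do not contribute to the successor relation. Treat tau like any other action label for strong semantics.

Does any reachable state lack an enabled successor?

Reachable = {0,1,2,3,4,5}
  0: a→4  a→5  [2 out]
  1: c→2  [1 out]
  2: c→1  tau→2  tau→3  tau→5  [4 out]
  3: c→2  c→4  tau→2  tau→4  [4 out]
  4: b→1  c→0  c→1  [3 out]
  5: a→1  [1 out]

Answer: DEADLOCK-FREE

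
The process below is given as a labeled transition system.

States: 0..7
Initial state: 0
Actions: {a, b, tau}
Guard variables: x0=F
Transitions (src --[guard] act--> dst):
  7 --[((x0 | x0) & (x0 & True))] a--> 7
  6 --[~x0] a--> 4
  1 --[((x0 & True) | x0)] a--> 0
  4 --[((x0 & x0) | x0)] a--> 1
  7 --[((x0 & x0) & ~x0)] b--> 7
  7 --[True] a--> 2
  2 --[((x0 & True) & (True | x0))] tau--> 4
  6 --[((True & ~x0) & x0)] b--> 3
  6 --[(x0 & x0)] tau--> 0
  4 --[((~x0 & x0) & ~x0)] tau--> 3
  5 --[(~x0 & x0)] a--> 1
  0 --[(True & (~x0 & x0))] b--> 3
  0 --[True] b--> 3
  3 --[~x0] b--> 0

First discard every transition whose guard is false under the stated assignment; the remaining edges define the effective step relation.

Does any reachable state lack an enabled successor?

R = {0,3}
  0: b→3  [deg 1]
  3: b→0  [deg 1]

Answer: DEADLOCK-FREE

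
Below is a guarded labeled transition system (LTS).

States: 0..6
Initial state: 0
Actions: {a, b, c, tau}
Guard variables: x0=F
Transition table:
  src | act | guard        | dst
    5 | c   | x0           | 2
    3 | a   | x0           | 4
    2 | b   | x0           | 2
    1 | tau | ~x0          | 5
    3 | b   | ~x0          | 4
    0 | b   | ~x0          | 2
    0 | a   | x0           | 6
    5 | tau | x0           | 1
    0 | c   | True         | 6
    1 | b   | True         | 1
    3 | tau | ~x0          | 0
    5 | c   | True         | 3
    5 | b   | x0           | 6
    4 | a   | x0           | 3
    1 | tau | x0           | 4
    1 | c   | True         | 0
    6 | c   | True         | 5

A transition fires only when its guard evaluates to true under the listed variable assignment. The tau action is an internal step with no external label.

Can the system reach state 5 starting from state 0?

Answer: REACHABLE

Trace:
After dropping false guards: 9 live edges.
depth 0: {0}
depth 1: {2,6}  cumulative {0,2,6}
depth 2: {5}  cumulative {0,2,5,6}
depth 3: {3}  cumulative {0,2,3,5,6}
depth 4: {4}  cumulative {0,2,3,4,5,6}
R = {0,2,3,4,5,6}
Path to 5: c·c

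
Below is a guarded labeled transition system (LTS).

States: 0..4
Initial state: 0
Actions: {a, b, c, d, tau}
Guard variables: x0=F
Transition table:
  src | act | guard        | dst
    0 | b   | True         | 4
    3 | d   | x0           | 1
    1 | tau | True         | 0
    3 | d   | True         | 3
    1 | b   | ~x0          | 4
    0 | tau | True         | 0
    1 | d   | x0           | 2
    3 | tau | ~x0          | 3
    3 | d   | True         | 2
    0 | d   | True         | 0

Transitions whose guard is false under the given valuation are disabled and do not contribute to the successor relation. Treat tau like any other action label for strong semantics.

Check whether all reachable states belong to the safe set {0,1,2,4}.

Safe = {0,1,2,4}
R = {0,4}
  0: ✓
  4: ✓

Answer: INVARIANT HOLDS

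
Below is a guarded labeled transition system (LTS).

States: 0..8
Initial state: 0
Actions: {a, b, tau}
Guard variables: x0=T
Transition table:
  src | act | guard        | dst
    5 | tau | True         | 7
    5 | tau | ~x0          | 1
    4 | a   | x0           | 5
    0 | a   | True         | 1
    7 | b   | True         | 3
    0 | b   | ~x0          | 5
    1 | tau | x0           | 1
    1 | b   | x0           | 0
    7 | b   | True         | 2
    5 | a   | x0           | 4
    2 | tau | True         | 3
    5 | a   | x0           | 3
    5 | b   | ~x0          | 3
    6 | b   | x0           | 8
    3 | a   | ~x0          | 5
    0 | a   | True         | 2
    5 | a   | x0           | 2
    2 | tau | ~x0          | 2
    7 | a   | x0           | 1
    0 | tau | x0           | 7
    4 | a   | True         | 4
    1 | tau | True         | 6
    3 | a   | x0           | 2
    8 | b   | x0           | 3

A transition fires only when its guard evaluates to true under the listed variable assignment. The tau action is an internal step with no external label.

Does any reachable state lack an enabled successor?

Answer: DEADLOCK-FREE

Analysis:
R = {0,1,2,3,6,7,8}
  0: a→1  a→2  tau→7  [3 out]
  1: b→0  tau→1  tau→6  [3 out]
  2: tau→3  [1 out]
  3: a→2  [1 out]
  6: b→8  [1 out]
  7: a→1  b→2  b→3  [3 out]
  8: b→3  [1 out]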